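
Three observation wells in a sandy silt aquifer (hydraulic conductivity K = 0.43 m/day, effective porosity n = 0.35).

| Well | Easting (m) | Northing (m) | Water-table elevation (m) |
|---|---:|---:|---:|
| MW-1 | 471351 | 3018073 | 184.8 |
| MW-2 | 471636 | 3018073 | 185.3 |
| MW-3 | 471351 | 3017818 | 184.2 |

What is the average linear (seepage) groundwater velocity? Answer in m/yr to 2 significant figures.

1.3 m/yr

∂h/∂x = (185.3 − 184.8) / (471636 − 471351) = +0.001754
∂h/∂y = (184.2 − 184.8) / (3017818 − 3018073) = +0.002353
|∇h| = √(0.001754² + 0.002353²) = 0.002935
Seepage velocity v = K·i/n = 0.43 × 0.002935 / 0.35 = 0.003606 m/day = 1.317 m/yr.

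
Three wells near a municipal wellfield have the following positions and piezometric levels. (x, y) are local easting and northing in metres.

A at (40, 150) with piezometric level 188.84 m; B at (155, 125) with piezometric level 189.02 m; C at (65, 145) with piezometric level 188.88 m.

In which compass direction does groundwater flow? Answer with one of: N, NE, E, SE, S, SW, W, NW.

Taking A as reference: B−A = (115, -25, +0.18); C−A = (25, -5, +0.04).
Solve a·Δx + b·Δy = Δh: det = 115·(-5) − 25·(-25) = 50.
∂h/∂x = [(+0.18)·(-5) − (+0.04)·(-25)] / 50 = +0.002000
∂h/∂y = [115·(+0.04) − 25·(+0.18)] / 50 = +0.002000
Flow = −∇h = (-0.002000 east, -0.002000 north), which points southwest.

SW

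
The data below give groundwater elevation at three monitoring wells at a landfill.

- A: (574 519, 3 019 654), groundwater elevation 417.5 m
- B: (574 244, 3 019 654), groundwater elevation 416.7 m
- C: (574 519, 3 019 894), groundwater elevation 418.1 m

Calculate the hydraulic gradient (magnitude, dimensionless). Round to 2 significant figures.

0.0038

∂h/∂x = (416.7 − 417.5) / (574244 − 574519) = +0.002909
∂h/∂y = (418.1 − 417.5) / (3019894 − 3019654) = +0.002500
|∇h| = √(0.002909² + 0.002500²) = 0.003836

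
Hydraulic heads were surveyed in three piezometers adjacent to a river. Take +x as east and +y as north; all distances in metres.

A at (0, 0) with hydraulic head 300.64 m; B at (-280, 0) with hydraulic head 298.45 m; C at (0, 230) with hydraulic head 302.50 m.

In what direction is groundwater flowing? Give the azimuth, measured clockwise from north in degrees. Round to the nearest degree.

224°

∂h/∂x = (298.45 − 300.64) / (-280 − 0) = +0.007821
∂h/∂y = (302.50 − 300.64) / (230 − 0) = +0.008087
Flow direction (−∇h) has components (-0.007821 E, -0.008087 N).
Azimuth = atan2(E, N) = atan2(-0.007821, -0.008087) = 224.0° ≈ 224°.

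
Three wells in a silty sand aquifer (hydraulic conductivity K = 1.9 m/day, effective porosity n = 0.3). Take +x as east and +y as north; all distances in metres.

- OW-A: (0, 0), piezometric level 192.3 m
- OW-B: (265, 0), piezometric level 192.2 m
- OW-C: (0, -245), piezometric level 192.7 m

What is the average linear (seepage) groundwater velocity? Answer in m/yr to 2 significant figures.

3.9 m/yr

∂h/∂x = (192.2 − 192.3) / (265 − 0) = -0.0003774
∂h/∂y = (192.7 − 192.3) / (-245 − 0) = -0.001633
|∇h| = √(-0.0003774² + -0.001633²) = 0.001676
Seepage velocity v = K·i/n = 1.9 × 0.001676 / 0.3 = 0.01061 m/day = 3.875 m/yr.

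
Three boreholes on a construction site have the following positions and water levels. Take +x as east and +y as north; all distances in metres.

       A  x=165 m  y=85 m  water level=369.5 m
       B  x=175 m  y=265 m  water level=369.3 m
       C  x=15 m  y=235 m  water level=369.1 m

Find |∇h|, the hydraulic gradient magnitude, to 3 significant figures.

0.00190

Differences from A: to B (Δx, Δy, Δh) = (10, 180, -0.2); to C = (-150, 150, -0.4).
Solve a·Δx + b·Δy = Δh: det = 10·150 − (-150)·180 = 28500.
∂h/∂x = [(-0.2)·150 − (-0.4)·180] / 28500 = +0.001474
∂h/∂y = [10·(-0.4) − (-150)·(-0.2)] / 28500 = -0.001193
|∇h| = √(0.001474² + -0.001193²) = 0.001896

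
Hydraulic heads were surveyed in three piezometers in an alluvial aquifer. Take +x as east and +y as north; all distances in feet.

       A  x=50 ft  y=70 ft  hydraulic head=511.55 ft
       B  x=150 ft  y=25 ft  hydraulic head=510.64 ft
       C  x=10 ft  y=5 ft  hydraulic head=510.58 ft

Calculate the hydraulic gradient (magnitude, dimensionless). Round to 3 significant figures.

Differences from A: to B (Δx, Δy, Δh) = (100, -45, -0.91); to C = (-40, -65, -0.97).
Solve a·Δx + b·Δy = Δh: det = 100·(-65) − (-40)·(-45) = -8300.
∂h/∂x = [(-0.91)·(-65) − (-0.97)·(-45)] / -8300 = -0.001867
∂h/∂y = [100·(-0.97) − (-40)·(-0.91)] / -8300 = +0.01607
|∇h| = √(-0.001867² + 0.01607²) = 0.01618

0.0162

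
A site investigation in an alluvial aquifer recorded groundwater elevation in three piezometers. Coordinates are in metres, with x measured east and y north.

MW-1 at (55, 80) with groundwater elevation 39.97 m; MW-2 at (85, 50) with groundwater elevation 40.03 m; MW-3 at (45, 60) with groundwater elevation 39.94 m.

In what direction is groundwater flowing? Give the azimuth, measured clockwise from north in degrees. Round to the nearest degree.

Differences from MW-1: to MW-2 (Δx, Δy, Δh) = (30, -30, +0.06); to MW-3 = (-10, -20, -0.03).
Solve a·Δx + b·Δy = Δh: det = 30·(-20) − (-10)·(-30) = -900.
∂h/∂x = [(+0.06)·(-20) − (-0.03)·(-30)] / -900 = +0.002333
∂h/∂y = [30·(-0.03) − (-10)·(+0.06)] / -900 = +0.0003333
Flow direction (−∇h) has components (-0.002333 E, -0.0003333 N).
Azimuth = atan2(E, N) = atan2(-0.002333, -0.0003333) = 261.9° ≈ 262°.

262°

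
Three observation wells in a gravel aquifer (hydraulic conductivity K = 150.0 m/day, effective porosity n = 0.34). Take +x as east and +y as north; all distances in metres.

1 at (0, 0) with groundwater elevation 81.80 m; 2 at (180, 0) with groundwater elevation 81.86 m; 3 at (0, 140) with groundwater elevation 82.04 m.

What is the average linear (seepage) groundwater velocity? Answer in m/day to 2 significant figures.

0.77 m/day

∂h/∂x = (81.86 − 81.80) / (180 − 0) = +0.0003333
∂h/∂y = (82.04 − 81.80) / (140 − 0) = +0.001714
|∇h| = √(0.0003333² + 0.001714²) = 0.001746
Seepage velocity v = K·i/n = 150.0 × 0.001746 / 0.34 = 0.7703 m/day.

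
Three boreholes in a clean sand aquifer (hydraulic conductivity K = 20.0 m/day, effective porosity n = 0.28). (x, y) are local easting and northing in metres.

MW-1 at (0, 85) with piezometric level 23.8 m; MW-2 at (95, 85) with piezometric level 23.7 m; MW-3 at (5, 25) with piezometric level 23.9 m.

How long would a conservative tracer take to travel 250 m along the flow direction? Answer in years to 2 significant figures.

4.7 years

Differences from MW-1: to MW-2 (Δx, Δy, Δh) = (95, 0, -0.1); to MW-3 = (5, -60, +0.1).
Determinant of the coordinate differences = 95·(-60) − 5·0 = -5700.
∂h/∂x = [(-0.1)·(-60) − (+0.1)·0] / -5700 = -0.001053
∂h/∂y = [95·(+0.1) − 5·(-0.1)] / -5700 = -0.001754
|∇h| = √(-0.001053² + -0.001754²) = 0.002046
Seepage velocity v = K·i/n = 20.0 × 0.002046 / 0.28 = 0.1461 m/day.
t = 250 / 0.1461 = 1711 days = 4.68 years.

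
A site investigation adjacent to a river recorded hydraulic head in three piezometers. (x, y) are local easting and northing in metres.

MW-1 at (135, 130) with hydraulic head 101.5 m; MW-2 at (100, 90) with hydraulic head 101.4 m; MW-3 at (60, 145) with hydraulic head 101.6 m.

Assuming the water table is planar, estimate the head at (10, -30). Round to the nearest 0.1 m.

Three-point gradient (reference MW-1): Δ to MW-2 = (-35, -40, -0.1), Δ to MW-3 = (-75, 15, +0.1).
∂h/∂x = -0.0007092, ∂h/∂y = +0.003121 (det = -3525).
h(10, -30) = 101.5 + (-0.0007092)·(-125) + (+0.003121)·(-160) = 101.5 +0.089 -0.499 = 101.089 m.

101.1 m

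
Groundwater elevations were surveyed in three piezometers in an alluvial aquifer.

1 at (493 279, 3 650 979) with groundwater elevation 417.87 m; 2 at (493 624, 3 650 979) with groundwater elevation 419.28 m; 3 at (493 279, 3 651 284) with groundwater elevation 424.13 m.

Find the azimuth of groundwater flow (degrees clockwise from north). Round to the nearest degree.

191°

∂h/∂x = (419.28 − 417.87) / (493624 − 493279) = +0.004087
∂h/∂y = (424.13 − 417.87) / (3651284 − 3650979) = +0.02052
Flow direction (−∇h) has components (-0.004087 E, -0.02052 N).
Azimuth = atan2(E, N) = atan2(-0.004087, -0.02052) = 191.3° ≈ 191°.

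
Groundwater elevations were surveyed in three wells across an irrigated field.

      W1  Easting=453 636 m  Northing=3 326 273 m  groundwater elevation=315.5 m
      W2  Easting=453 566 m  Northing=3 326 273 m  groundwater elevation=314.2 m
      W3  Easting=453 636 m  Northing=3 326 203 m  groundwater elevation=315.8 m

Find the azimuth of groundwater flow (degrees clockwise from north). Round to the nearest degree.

283°

∂h/∂x = (314.2 − 315.5) / (453566 − 453636) = +0.01857
∂h/∂y = (315.8 − 315.5) / (3326203 − 3326273) = -0.004286
Flow direction (−∇h) has components (-0.01857 E, +0.004286 N).
Azimuth = atan2(E, N) = atan2(-0.01857, +0.004286) = 283.0° ≈ 283°.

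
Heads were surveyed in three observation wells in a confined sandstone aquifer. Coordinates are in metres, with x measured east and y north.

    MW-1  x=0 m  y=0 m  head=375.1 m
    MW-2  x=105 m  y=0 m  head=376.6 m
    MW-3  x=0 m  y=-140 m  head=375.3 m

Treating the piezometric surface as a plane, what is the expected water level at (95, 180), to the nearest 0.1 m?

∂h/∂x = (376.6 − 375.1) / (105 − 0) = +0.01429
∂h/∂y = (375.3 − 375.1) / (-140 − 0) = -0.001429
h(95, 180) = 375.1 + (+0.01429)·(95) + (-0.001429)·(180) = 375.1 +1.357 -0.257 = 376.200 m.

376.2 m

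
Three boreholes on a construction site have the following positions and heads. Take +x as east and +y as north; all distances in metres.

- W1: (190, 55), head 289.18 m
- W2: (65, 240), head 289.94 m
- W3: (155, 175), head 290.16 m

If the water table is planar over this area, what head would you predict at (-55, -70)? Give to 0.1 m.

285.2 m

Taking W1 as reference: W2−W1 = (-125, 185, +0.76); W3−W1 = (-35, 120, +0.98).
Solve a·Δx + b·Δy = Δh: det = (-125)·120 − (-35)·185 = -8525.
∂h/∂x = [(+0.76)·120 − (+0.98)·185] / -8525 = +0.01057
∂h/∂y = [(-125)·(+0.98) − (-35)·(+0.76)] / -8525 = +0.01125
h(-55, -70) = 289.18 + (+0.01057)·(-245) + (+0.01125)·(-125) = 289.18 -2.589 -1.406 = 285.184 m.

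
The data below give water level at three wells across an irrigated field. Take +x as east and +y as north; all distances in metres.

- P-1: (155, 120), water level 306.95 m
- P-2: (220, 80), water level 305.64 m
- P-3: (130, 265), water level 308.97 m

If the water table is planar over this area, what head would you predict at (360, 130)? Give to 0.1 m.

Differences from P-1: to P-2 (Δx, Δy, Δh) = (65, -40, -1.31); to P-3 = (-25, 145, +2.02).
Solve a·Δx + b·Δy = Δh: det = 65·145 − (-25)·(-40) = 8425.
∂h/∂x = [(-1.31)·145 − (+2.02)·(-40)] / 8425 = -0.01296
∂h/∂y = [65·(+2.02) − (-25)·(-1.31)] / 8425 = +0.01170
h(360, 130) = 306.95 + (-0.01296)·(205) + (+0.01170)·(10) = 306.95 -2.656 +0.117 = 304.411 m.

304.4 m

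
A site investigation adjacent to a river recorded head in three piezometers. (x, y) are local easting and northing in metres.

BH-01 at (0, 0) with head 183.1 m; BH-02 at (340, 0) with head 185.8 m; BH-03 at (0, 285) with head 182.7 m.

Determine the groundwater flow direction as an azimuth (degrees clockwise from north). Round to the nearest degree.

∂h/∂x = (185.8 − 183.1) / (340 − 0) = +0.007941
∂h/∂y = (182.7 − 183.1) / (285 − 0) = -0.001404
Flow direction (−∇h) has components (-0.007941 E, +0.001404 N).
Azimuth = atan2(E, N) = atan2(-0.007941, +0.001404) = 280.0° ≈ 280°.

280°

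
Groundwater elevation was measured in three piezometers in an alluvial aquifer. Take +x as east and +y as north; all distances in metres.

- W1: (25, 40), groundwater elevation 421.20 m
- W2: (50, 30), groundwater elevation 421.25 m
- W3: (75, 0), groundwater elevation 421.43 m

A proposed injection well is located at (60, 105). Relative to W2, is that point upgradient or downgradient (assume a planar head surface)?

downgradient

Differences from W1: to W2 (Δx, Δy, Δh) = (25, -10, +0.05); to W3 = (50, -40, +0.23).
Determinant of the coordinate differences = 25·(-40) − 50·(-10) = -500.
∂h/∂x = [(+0.05)·(-40) − (+0.23)·(-10)] / -500 = -0.0006000
∂h/∂y = [25·(+0.23) − 50·(+0.05)] / -500 = -0.006500
Head at (60, 105) = 421.20 + (-0.0006000)·(35) + (-0.006500)·(65) = 420.76 m.
That is lower than the 421.25 m at W2, so the point is downgradient.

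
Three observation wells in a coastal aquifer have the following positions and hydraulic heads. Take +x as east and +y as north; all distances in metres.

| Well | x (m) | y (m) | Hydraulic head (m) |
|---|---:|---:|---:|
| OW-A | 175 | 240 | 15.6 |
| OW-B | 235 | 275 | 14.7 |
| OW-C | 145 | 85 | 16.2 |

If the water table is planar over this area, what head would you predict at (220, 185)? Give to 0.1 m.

Three-point gradient (reference OW-A): Δ to OW-B = (60, 35, -0.9), Δ to OW-C = (-30, -155, +0.6).
∂h/∂x = -0.01436, ∂h/∂y = -0.001091 (det = -8250).
h(220, 185) = 15.6 + (-0.01436)·(45) + (-0.001091)·(-55) = 15.6 -0.646 +0.060 = 15.014 m.

15.0 m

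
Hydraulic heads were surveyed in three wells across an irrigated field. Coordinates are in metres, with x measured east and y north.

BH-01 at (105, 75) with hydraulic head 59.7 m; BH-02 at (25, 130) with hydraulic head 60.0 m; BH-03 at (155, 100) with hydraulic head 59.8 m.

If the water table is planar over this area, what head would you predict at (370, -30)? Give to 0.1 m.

59.1 m

Three-point gradient (reference BH-01): Δ to BH-02 = (-80, 55, +0.3), Δ to BH-03 = (50, 25, +0.1).
∂h/∂x = -0.0004211, ∂h/∂y = +0.004842 (det = -4750).
h(370, -30) = 59.7 + (-0.0004211)·(265) + (+0.004842)·(-105) = 59.7 -0.112 -0.508 = 59.080 m.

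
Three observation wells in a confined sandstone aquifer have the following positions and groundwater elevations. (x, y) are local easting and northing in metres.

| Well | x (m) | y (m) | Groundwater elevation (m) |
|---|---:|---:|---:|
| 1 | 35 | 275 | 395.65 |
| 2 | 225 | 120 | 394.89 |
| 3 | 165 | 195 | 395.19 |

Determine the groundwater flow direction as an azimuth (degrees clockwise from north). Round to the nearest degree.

With h = a·x + b·y + c and 1 as origin, the differences give:
  190·a + (-155)·b = -0.76
  130·a + (-80)·b = -0.46
Eliminate b (×(-80) and ×(-155), subtract): 4950·a = -10.500 → a = ∂h/∂x = -0.002121
Back-substitute: b = ∂h/∂y = +0.002303.
Flow direction (−∇h) has components (+0.002121 E, -0.002303 N).
Azimuth = atan2(E, N) = atan2(+0.002121, -0.002303) = 137.4° ≈ 137°.

137°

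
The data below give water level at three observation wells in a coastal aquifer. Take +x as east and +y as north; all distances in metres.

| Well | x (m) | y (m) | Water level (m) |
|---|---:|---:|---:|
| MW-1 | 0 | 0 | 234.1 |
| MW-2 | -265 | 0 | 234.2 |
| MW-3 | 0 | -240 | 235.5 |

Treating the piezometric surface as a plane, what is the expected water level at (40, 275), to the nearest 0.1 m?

232.5 m

∂h/∂x = (234.2 − 234.1) / (-265 − 0) = -0.0003774
∂h/∂y = (235.5 − 234.1) / (-240 − 0) = -0.005833
h(40, 275) = 234.1 + (-0.0003774)·(40) + (-0.005833)·(275) = 234.1 -0.015 -1.604 = 232.481 m.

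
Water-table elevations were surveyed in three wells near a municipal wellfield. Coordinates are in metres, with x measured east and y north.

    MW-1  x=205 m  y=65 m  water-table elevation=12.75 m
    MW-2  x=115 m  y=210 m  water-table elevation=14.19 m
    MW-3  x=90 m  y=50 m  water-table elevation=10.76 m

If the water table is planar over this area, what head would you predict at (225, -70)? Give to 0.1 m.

10.5 m

Taking MW-1 as reference: MW-2−MW-1 = (-90, 145, +1.44); MW-3−MW-1 = (-115, -15, -1.99).
Solve a·Δx + b·Δy = Δh: det = (-90)·(-15) − (-115)·145 = 18025.
∂h/∂x = [(+1.44)·(-15) − (-1.99)·145] / 18025 = +0.01481
∂h/∂y = [(-90)·(-1.99) − (-115)·(+1.44)] / 18025 = +0.01912
h(225, -70) = 12.75 + (+0.01481)·(20) + (+0.01912)·(-135) = 12.75 +0.296 -2.582 = 10.465 m.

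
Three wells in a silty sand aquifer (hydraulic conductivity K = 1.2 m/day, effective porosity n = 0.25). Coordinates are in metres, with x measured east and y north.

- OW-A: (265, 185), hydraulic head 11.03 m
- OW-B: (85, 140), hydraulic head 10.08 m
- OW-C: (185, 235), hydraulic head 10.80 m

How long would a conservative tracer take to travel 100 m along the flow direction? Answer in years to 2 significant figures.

11 years

With h = a·x + b·y + c and OW-A as origin, the differences give:
  (-180)·a + (-45)·b = -0.95
  (-80)·a + 50·b = -0.23
Eliminate b (×50 and ×(-45), subtract): -12600·a = -57.850 → a = ∂h/∂x = +0.004591
Back-substitute: b = ∂h/∂y = +0.002746.
|∇h| = √(0.004591² + 0.002746²) = 0.00535
Seepage velocity v = K·i/n = 1.2 × 0.00535 / 0.25 = 0.02568 m/day.
t = 100 / 0.02568 = 3894 days = 10.7 years.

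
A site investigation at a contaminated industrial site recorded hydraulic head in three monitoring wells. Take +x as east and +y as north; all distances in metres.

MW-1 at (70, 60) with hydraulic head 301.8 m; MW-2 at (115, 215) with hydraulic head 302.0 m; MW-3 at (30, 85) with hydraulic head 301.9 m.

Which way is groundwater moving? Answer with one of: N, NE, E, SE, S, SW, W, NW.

SE

Taking MW-1 as reference: MW-2−MW-1 = (45, 155, +0.2); MW-3−MW-1 = (-40, 25, +0.1).
Determinant of the coordinate differences = 45·25 − (-40)·155 = 7325.
∂h/∂x = [(+0.2)·25 − (+0.1)·155] / 7325 = -0.001433
∂h/∂y = [45·(+0.1) − (-40)·(+0.2)] / 7325 = +0.001706
Flow = −∇h = (+0.001433 east, -0.001706 north), which points southeast.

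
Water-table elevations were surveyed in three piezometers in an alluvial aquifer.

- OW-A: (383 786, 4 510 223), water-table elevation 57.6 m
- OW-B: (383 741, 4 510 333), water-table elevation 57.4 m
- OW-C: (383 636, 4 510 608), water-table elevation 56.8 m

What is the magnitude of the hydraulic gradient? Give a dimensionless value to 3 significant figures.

Differences from OW-A: to OW-B (Δx, Δy, Δh) = (-45, 110, -0.2); to OW-C = (-150, 385, -0.8).
Determinant of the coordinate differences = (-45)·385 − (-150)·110 = -825.
∂h/∂x = [(-0.2)·385 − (-0.8)·110] / -825 = -0.01333
∂h/∂y = [(-45)·(-0.8) − (-150)·(-0.2)] / -825 = -0.007273
|∇h| = √(-0.01333² + -0.007273²) = 0.01519

0.0152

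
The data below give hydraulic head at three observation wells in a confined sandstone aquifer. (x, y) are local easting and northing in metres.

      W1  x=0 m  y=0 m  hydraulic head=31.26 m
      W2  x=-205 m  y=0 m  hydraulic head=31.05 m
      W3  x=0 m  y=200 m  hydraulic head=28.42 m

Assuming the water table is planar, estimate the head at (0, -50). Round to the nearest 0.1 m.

32.0 m

∂h/∂x = (31.05 − 31.26) / (-205 − 0) = +0.001024
∂h/∂y = (28.42 − 31.26) / (200 − 0) = -0.01420
h(0, -50) = 31.26 + (+0.001024)·(0) + (-0.01420)·(-50) = 31.26 +0.000 +0.710 = 31.970 m.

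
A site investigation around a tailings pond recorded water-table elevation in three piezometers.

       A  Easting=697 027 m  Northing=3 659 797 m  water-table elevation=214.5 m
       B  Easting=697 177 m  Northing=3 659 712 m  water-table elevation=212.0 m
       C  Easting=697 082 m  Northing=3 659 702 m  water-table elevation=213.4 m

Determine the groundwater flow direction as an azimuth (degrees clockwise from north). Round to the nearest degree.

Differences from A: to B (Δx, Δy, Δh) = (150, -85, -2.5); to C = (55, -95, -1.1).
Solve a·Δx + b·Δy = Δh: det = 150·(-95) − 55·(-85) = -9575.
∂h/∂x = [(-2.5)·(-95) − (-1.1)·(-85)] / -9575 = -0.01504
∂h/∂y = [150·(-1.1) − 55·(-2.5)] / -9575 = +0.002872
Flow direction (−∇h) has components (+0.01504 E, -0.002872 N).
Azimuth = atan2(E, N) = atan2(+0.01504, -0.002872) = 100.8° ≈ 101°.

101°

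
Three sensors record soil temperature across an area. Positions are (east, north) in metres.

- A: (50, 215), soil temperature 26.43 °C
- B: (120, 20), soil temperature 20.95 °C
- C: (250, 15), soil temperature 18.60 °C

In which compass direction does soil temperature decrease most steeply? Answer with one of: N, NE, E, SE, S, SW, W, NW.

With T = a·x + b·y + c and A as origin, the differences give:
  70·a + (-195)·b = -5.48
  200·a + (-200)·b = -7.83
Eliminate b (×(-200) and ×(-195), subtract): 25000·a = -430.850 → a = ∂T/∂x = -0.01723
Back-substitute: b = ∂T/∂y = +0.02192.
Steepest decrease is along −∇f = (+0.01723 E, -0.02192 N) → southeast.

SE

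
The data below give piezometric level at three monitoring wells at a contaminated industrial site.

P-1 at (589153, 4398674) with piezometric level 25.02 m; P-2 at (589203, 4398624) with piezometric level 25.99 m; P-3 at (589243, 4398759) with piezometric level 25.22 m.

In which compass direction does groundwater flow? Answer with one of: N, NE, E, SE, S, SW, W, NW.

NW

With h = a·x + b·y + c and P-1 as origin, the differences give:
  50·a + (-50)·b = +0.97
  90·a + 85·b = +0.20
Eliminate b (×85 and ×(-50), subtract): 8750·a = 92.450 → a = ∂h/∂x = +0.01057
Back-substitute: b = ∂h/∂y = -0.008834.
Flow = −∇h = (-0.01057 east, +0.008834 north), which points northwest.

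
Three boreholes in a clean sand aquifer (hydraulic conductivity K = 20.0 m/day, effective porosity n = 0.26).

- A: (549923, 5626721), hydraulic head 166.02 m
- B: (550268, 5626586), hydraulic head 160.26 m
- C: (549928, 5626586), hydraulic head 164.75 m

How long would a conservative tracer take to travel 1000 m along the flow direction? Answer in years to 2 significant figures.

2.2 years

With h = a·x + b·y + c and A as origin, the differences give:
  345·a + (-135)·b = -5.76
  5·a + (-135)·b = -1.27
Eliminate b (×(-135) and ×(-135), subtract): -45900·a = 606.150 → a = ∂h/∂x = -0.01321
Back-substitute: b = ∂h/∂y = +0.008918.
|∇h| = √(-0.01321² + 0.008918²) = 0.01594
Seepage velocity v = K·i/n = 20.0 × 0.01594 / 0.26 = 1.226 m/day.
t = 1000 / 1.226 = 815.7 days = 2.23 years.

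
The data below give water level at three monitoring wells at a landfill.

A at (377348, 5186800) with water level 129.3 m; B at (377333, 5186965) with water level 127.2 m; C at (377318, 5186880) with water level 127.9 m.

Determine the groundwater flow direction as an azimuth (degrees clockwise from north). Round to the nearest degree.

With h = a·x + b·y + c and A as origin, the differences give:
  (-15)·a + 165·b = -2.1
  (-30)·a + 80·b = -1.4
Eliminate b (×80 and ×165, subtract): 3750·a = 63.00 → a = ∂h/∂x = +0.01680
Back-substitute: b = ∂h/∂y = -0.01120.
Flow direction (−∇h) has components (-0.01680 E, +0.01120 N).
Azimuth = atan2(E, N) = atan2(-0.01680, +0.01120) = 303.7° ≈ 304°.

304°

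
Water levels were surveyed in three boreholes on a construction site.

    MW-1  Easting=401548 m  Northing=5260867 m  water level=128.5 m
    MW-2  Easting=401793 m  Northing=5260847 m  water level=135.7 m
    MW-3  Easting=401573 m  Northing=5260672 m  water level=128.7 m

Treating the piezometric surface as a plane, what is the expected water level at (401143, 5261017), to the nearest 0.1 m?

Three-point gradient (reference MW-1): Δ to MW-2 = (245, -20, +7.2), Δ to MW-3 = (25, -195, +0.2).
∂h/∂x = +0.02961, ∂h/∂y = +0.002771 (det = -47275).
h(401143, 5261017) = 128.5 + (+0.02961)·(-405) + (+0.002771)·(150) = 128.5 -11.994 +0.416 = 116.922 m.

116.9 m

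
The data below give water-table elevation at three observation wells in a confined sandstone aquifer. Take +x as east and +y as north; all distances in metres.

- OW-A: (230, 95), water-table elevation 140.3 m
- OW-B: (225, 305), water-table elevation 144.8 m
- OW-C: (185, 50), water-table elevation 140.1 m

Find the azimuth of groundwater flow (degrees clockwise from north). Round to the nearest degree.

142°

Differences from OW-A: to OW-B (Δx, Δy, Δh) = (-5, 210, +4.5); to OW-C = (-45, -45, -0.2).
Determinant of the coordinate differences = (-5)·(-45) − (-45)·210 = 9675.
∂h/∂x = [(+4.5)·(-45) − (-0.2)·210] / 9675 = -0.01659
∂h/∂y = [(-5)·(-0.2) − (-45)·(+4.5)] / 9675 = +0.02103
Flow direction (−∇h) has components (+0.01659 E, -0.02103 N).
Azimuth = atan2(E, N) = atan2(+0.01659, -0.02103) = 141.7° ≈ 142°.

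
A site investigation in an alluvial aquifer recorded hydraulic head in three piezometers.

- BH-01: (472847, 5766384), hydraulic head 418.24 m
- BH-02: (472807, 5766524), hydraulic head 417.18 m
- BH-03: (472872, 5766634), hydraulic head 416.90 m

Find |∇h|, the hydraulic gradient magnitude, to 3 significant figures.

Three-point gradient (reference BH-01): Δ to BH-02 = (-40, 140, -1.06), Δ to BH-03 = (25, 250, -1.34).
∂h/∂x = +0.005733, ∂h/∂y = -0.005933 (det = -13500).
|∇h| = √(0.005733² + -0.005933²) = 0.00825

0.00825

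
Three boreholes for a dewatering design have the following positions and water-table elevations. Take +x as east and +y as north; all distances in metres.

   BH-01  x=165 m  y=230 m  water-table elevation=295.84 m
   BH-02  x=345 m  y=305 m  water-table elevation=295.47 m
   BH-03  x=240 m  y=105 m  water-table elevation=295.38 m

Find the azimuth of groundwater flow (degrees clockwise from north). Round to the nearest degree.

124°

Taking BH-01 as reference: BH-02−BH-01 = (180, 75, -0.37); BH-03−BH-01 = (75, -125, -0.46).
Determinant of the coordinate differences = 180·(-125) − 75·75 = -28125.
∂h/∂x = [(-0.37)·(-125) − (-0.46)·75] / -28125 = -0.002871
∂h/∂y = [180·(-0.46) − 75·(-0.37)] / -28125 = +0.001957
Flow direction (−∇h) has components (+0.002871 E, -0.001957 N).
Azimuth = atan2(E, N) = atan2(+0.002871, -0.001957) = 124.3° ≈ 124°.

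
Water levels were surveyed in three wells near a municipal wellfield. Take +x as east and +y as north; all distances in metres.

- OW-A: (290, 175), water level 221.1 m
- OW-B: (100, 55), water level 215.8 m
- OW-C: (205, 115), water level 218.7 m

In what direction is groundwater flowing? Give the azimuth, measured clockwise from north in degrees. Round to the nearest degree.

Taking OW-A as reference: OW-B−OW-A = (-190, -120, -5.3); OW-C−OW-A = (-85, -60, -2.4).
Determinant of the coordinate differences = (-190)·(-60) − (-85)·(-120) = 1200.
∂h/∂x = [(-5.3)·(-60) − (-2.4)·(-120)] / 1200 = +0.02500
∂h/∂y = [(-190)·(-2.4) − (-85)·(-5.3)] / 1200 = +0.004583
Flow direction (−∇h) has components (-0.02500 E, -0.004583 N).
Azimuth = atan2(E, N) = atan2(-0.02500, -0.004583) = 259.6° ≈ 260°.

260°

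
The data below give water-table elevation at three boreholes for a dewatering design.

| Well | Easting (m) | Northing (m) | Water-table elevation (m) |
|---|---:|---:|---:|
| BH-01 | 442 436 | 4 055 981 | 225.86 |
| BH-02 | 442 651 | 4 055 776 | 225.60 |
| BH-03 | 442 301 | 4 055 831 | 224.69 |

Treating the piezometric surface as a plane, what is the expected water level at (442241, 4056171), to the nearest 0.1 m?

Taking BH-01 as reference: BH-02−BH-01 = (215, -205, -0.26); BH-03−BH-01 = (-135, -150, -1.17).
Solve a·Δx + b·Δy = Δh: det = 215·(-150) − (-135)·(-205) = -59925.
∂h/∂x = [(-0.26)·(-150) − (-1.17)·(-205)] / -59925 = +0.003352
∂h/∂y = [215·(-1.17) − (-135)·(-0.26)] / -59925 = +0.004783
h(442241, 4056171) = 225.86 + (+0.003352)·(-195) + (+0.004783)·(190) = 225.86 -0.654 +0.909 = 226.115 m.

226.1 m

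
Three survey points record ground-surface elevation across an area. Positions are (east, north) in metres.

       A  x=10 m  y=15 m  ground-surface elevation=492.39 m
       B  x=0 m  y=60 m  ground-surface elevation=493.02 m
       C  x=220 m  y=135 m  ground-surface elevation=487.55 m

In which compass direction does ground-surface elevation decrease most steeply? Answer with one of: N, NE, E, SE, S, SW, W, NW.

Taking A as reference: B−A = (-10, 45, +0.63); C−A = (210, 120, -4.84).
Solve a·Δx + b·Δy = Δz: det = (-10)·120 − 210·45 = -10650.
∂z/∂x = [(+0.63)·120 − (-4.84)·45] / -10650 = -0.02755
∂z/∂y = [(-10)·(-4.84) − 210·(+0.63)] / -10650 = +0.007878
Steepest decrease is along −∇f = (+0.02755 E, -0.007878 N) → east.

E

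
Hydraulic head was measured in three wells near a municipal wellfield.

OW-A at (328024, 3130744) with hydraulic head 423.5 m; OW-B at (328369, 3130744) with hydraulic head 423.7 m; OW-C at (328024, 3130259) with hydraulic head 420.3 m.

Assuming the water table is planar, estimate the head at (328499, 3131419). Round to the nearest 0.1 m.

428.2 m

∂h/∂x = (423.7 − 423.5) / (328369 − 328024) = +0.0005797
∂h/∂y = (420.3 − 423.5) / (3130259 − 3130744) = +0.006598
h(328499, 3131419) = 423.5 + (+0.0005797)·(475) + (+0.006598)·(675) = 423.5 +0.275 +4.454 = 428.229 m.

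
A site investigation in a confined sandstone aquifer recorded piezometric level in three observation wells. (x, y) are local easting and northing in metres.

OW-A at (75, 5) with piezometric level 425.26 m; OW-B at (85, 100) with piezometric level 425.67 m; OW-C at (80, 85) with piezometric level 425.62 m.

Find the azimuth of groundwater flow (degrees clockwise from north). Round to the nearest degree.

Taking OW-A as reference: OW-B−OW-A = (10, 95, +0.41); OW-C−OW-A = (5, 80, +0.36).
Determinant of the coordinate differences = 10·80 − 5·95 = 325.
∂h/∂x = [(+0.41)·80 − (+0.36)·95] / 325 = -0.004308
∂h/∂y = [10·(+0.36) − 5·(+0.41)] / 325 = +0.004769
Flow direction (−∇h) has components (+0.004308 E, -0.004769 N).
Azimuth = atan2(E, N) = atan2(+0.004308, -0.004769) = 137.9° ≈ 138°.

138°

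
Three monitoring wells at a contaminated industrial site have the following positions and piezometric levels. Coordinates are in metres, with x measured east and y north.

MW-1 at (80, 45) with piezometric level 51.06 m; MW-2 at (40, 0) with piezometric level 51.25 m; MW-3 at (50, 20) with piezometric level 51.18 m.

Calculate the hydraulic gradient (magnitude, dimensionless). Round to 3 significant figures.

0.00317

Taking MW-1 as reference: MW-2−MW-1 = (-40, -45, +0.19); MW-3−MW-1 = (-30, -25, +0.12).
Determinant of the coordinate differences = (-40)·(-25) − (-30)·(-45) = -350.
∂h/∂x = [(+0.19)·(-25) − (+0.12)·(-45)] / -350 = -0.001857
∂h/∂y = [(-40)·(+0.12) − (-30)·(+0.19)] / -350 = -0.002571
|∇h| = √(-0.001857² + -0.002571²) = 0.003172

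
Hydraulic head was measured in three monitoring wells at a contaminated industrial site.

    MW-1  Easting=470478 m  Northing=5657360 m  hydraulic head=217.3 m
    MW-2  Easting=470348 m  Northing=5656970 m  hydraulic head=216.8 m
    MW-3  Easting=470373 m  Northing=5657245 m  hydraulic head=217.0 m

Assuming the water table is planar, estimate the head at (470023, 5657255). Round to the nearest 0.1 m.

Differences from MW-1: to MW-2 (Δx, Δy, Δh) = (-130, -390, -0.5); to MW-3 = (-105, -115, -0.3).
Determinant of the coordinate differences = (-130)·(-115) − (-105)·(-390) = -26000.
∂h/∂x = [(-0.5)·(-115) − (-0.3)·(-390)] / -26000 = +0.002288
∂h/∂y = [(-130)·(-0.3) − (-105)·(-0.5)] / -26000 = +0.0005192
h(470023, 5657255) = 217.3 + (+0.002288)·(-455) + (+0.0005192)·(-105) = 217.3 -1.041 -0.055 = 216.204 m.

216.2 m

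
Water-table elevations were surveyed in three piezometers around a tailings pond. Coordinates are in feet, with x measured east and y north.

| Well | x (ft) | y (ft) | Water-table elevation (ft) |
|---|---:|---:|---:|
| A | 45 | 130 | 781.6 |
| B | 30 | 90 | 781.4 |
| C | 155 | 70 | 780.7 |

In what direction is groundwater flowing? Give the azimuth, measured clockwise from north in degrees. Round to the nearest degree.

Three-point gradient (reference A): Δ to B = (-15, -40, -0.2), Δ to C = (110, -60, -0.9).
∂h/∂x = -0.004528, ∂h/∂y = +0.006698 (det = 5300).
Flow direction (−∇h) has components (+0.004528 E, -0.006698 N).
Azimuth = atan2(E, N) = atan2(+0.004528, -0.006698) = 145.9° ≈ 146°.

146°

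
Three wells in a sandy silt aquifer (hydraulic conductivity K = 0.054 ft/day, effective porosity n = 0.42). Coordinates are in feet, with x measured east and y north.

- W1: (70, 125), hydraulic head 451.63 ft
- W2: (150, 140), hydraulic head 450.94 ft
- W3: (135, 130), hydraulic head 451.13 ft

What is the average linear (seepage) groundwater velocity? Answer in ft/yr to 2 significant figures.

0.52 ft/yr

Differences from W1: to W2 (Δx, Δy, Δh) = (80, 15, -0.69); to W3 = (65, 5, -0.50).
Solve a·Δx + b·Δy = Δh: det = 80·5 − 65·15 = -575.
∂h/∂x = [(-0.69)·5 − (-0.50)·15] / -575 = -0.007043
∂h/∂y = [80·(-0.50) − 65·(-0.69)] / -575 = -0.008435
|∇h| = √(-0.007043² + -0.008435²) = 0.01099
Seepage velocity v = K·i/n = 0.054 × 0.01099 / 0.42 = 0.001413 ft/day = 0.5161 ft/yr.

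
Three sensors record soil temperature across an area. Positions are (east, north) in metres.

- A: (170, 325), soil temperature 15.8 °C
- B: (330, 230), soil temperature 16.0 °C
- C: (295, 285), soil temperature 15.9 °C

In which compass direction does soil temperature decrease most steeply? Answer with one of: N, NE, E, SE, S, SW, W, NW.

Taking A as reference: B−A = (160, -95, +0.2); C−A = (125, -40, +0.1).
Solve a·Δx + b·Δy = ΔT: det = 160·(-40) − 125·(-95) = 5475.
∂T/∂x = [(+0.2)·(-40) − (+0.1)·(-95)] / 5475 = +0.0002740
∂T/∂y = [160·(+0.1) − 125·(+0.2)] / 5475 = -0.001644
Steepest decrease is along −∇f = (-0.0002740 E, +0.001644 N) → north.

N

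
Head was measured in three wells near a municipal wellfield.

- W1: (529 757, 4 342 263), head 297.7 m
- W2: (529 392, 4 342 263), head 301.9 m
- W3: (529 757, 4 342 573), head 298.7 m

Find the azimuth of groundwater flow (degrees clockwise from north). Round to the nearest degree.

106°

∂h/∂x = (301.9 − 297.7) / (529392 − 529757) = -0.01151
∂h/∂y = (298.7 − 297.7) / (4342573 − 4342263) = +0.003226
Flow direction (−∇h) has components (+0.01151 E, -0.003226 N).
Azimuth = atan2(E, N) = atan2(+0.01151, -0.003226) = 105.7° ≈ 106°.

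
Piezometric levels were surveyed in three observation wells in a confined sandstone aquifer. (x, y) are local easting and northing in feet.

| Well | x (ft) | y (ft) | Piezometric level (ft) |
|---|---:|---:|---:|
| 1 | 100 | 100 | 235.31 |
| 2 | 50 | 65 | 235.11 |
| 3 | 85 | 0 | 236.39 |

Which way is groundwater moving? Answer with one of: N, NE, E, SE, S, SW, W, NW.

Three-point gradient (reference 1): Δ to 2 = (-50, -35, -0.20), Δ to 3 = (-15, -100, +1.08).
∂h/∂x = +0.01292, ∂h/∂y = -0.01274 (det = 4475).
Flow = −∇h = (-0.01292 east, +0.01274 north), which points northwest.

NW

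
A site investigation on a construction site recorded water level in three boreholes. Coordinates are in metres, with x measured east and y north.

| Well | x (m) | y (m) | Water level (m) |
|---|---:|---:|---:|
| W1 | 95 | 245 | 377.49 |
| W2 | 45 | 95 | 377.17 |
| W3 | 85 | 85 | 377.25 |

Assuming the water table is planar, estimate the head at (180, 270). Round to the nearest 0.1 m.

Differences from W1: to W2 (Δx, Δy, Δh) = (-50, -150, -0.32); to W3 = (-10, -160, -0.24).
Determinant of the coordinate differences = (-50)·(-160) − (-10)·(-150) = 6500.
∂h/∂x = [(-0.32)·(-160) − (-0.24)·(-150)] / 6500 = +0.002338
∂h/∂y = [(-50)·(-0.24) − (-10)·(-0.32)] / 6500 = +0.001354
h(180, 270) = 377.49 + (+0.002338)·(85) + (+0.001354)·(25) = 377.49 +0.199 +0.034 = 377.723 m.

377.7 m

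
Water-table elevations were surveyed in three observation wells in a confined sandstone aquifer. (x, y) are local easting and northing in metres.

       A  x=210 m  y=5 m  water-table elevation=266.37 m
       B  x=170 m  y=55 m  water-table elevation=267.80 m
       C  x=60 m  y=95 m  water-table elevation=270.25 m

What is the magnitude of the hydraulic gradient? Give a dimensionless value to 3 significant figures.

Differences from A: to B (Δx, Δy, Δh) = (-40, 50, +1.43); to C = (-150, 90, +3.88).
Solve a·Δx + b·Δy = Δh: det = (-40)·90 − (-150)·50 = 3900.
∂h/∂x = [(+1.43)·90 − (+3.88)·50] / 3900 = -0.01674
∂h/∂y = [(-40)·(+3.88) − (-150)·(+1.43)] / 3900 = +0.01521
|∇h| = √(-0.01674² + 0.01521²) = 0.02262

0.0226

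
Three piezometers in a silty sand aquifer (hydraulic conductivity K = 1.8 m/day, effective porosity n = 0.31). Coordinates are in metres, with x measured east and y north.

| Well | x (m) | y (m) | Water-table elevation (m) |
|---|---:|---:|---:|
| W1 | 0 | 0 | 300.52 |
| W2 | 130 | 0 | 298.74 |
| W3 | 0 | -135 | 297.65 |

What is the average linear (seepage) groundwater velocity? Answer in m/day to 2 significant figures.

0.15 m/day

∂h/∂x = (298.74 − 300.52) / (130 − 0) = -0.01369
∂h/∂y = (297.65 − 300.52) / (-135 − 0) = +0.02126
|∇h| = √(-0.01369² + 0.02126²) = 0.02529
Seepage velocity v = K·i/n = 1.8 × 0.02529 / 0.31 = 0.1468 m/day.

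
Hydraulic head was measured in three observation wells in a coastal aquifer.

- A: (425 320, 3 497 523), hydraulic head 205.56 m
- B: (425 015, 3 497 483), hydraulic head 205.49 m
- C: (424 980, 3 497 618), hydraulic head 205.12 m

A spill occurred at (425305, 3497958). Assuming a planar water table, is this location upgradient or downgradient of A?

downgradient

Differences from A: to B (Δx, Δy, Δh) = (-305, -40, -0.07); to C = (-340, 95, -0.44).
Determinant of the coordinate differences = (-305)·95 − (-340)·(-40) = -42575.
∂h/∂x = [(-0.07)·95 − (-0.44)·(-40)] / -42575 = +0.0005696
∂h/∂y = [(-305)·(-0.44) − (-340)·(-0.07)] / -42575 = -0.002593
Head at (425305, 3497958) = 205.56 + (+0.0005696)·(-15) + (-0.002593)·(435) = 204.42 m.
That is lower than the 205.56 m at A, so the point is downgradient.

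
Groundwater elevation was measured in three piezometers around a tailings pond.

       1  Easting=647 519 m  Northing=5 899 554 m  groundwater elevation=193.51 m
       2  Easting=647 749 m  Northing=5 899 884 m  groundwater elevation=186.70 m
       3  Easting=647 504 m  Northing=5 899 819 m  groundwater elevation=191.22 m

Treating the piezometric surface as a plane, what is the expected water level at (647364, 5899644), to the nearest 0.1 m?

Taking 1 as reference: 2−1 = (230, 330, -6.81); 3−1 = (-15, 265, -2.29).
Determinant of the coordinate differences = 230·265 − (-15)·330 = 65900.
∂h/∂x = [(-6.81)·265 − (-2.29)·330] / 65900 = -0.01592
∂h/∂y = [230·(-2.29) − (-15)·(-6.81)] / 65900 = -0.009542
h(647364, 5899644) = 193.51 + (-0.01592)·(-155) + (-0.009542)·(90) = 193.51 +2.467 -0.859 = 195.118 m.

195.1 m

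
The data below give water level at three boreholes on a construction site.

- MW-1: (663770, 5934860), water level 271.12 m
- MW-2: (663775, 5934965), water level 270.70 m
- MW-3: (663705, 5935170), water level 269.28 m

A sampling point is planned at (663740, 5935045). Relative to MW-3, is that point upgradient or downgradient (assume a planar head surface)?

With h = a·x + b·y + c and MW-1 as origin, the differences give:
  5·a + 105·b = -0.42
  (-65)·a + 310·b = -1.84
Eliminate b (×310 and ×105, subtract): 8375·a = 63.000 → a = ∂h/∂x = +0.007522
Back-substitute: b = ∂h/∂y = -0.004358.
Head at (663740, 5935045) = 271.12 + (+0.007522)·(-30) + (-0.004358)·(185) = 270.09 m.
That is higher than the 269.28 m at MW-3, so the point is upgradient.

upgradient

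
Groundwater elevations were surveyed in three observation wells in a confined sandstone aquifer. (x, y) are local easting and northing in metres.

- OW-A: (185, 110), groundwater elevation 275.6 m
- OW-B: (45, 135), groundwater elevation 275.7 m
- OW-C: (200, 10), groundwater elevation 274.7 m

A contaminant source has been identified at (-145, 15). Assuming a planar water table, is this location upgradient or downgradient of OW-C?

Taking OW-A as reference: OW-B−OW-A = (-140, 25, +0.1); OW-C−OW-A = (15, -100, -0.9).
Determinant of the coordinate differences = (-140)·(-100) − 15·25 = 13625.
∂h/∂x = [(+0.1)·(-100) − (-0.9)·25] / 13625 = +0.0009174
∂h/∂y = [(-140)·(-0.9) − 15·(+0.1)] / 13625 = +0.009138
Head at (-145, 15) = 275.6 + (+0.0009174)·(-330) + (+0.009138)·(-95) = 274.43 m.
That is lower than the 274.7 m at OW-C, so the point is downgradient.

downgradient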